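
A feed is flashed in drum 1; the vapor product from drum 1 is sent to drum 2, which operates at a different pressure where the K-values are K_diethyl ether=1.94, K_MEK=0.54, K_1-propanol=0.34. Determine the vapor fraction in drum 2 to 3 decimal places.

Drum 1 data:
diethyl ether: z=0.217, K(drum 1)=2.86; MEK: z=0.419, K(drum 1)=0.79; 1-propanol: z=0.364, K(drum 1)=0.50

Drum 1:
Newton iteration, ψ₁⁰ = 0.5:
  ψ₁ = 0.500: g = -0.1318, g' = -0.386 → ψ₁ = 0.159
  ψ₁ = 0.159: g = 0.0229, g' = -0.575 → ψ₁ = 0.199
  ψ₁ = 0.199: g = 0.0009, g' = -0.533 → ψ₁ = 0.200
Converged at ψ₁ = 0.200.
Drum-1 compositions:
  diethyl ether: x = 0.158, y = 0.452
  MEK: x = 0.437, y = 0.346
  1-propanol: x = 0.404, y = 0.202
Drum-2 feed = drum-1 vapor: z₂ = (0.4522, 0.3455, 0.2022).
Drum 2:
Newton iteration, ψ₂⁰ = 0.5:
  ψ₂ = 0.500: g = -0.1165, g' = -0.504 → ψ₂ = 0.269
  ψ₂ = 0.269: g = -0.0045, g' = -0.480 → ψ₂ = 0.260
Converged at ψ₂ = 0.260.
  diethyl ether: x = 0.363, y = 0.705
  MEK: x = 0.392, y = 0.212
  1-propanol: x = 0.244, y = 0.083

V/F (drum 2) = 0.260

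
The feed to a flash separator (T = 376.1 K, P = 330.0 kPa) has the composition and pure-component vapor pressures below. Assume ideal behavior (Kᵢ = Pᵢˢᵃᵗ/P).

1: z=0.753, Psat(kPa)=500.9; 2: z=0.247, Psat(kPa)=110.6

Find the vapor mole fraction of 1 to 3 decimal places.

Raoult's law: Kᵢ = Pᵢˢᵃᵗ/P = Pᵢˢᵃᵗ/330.0.
  K_1 = 500.9/330.0 = 1.51788, K_2 = 110.6/330.0 = 0.33515
Let ψ = V/F and solve Σ zᵢ(Kᵢ−1)/(1+ψ(Kᵢ−1)) = 0.
g(0) = ΣzᵢKᵢ − 1 = 0.226 and g(1) = 1 − Σzᵢ/Kᵢ = -0.233, so a root lies in (0, 1).
Binary case is linear: z₁(K₁−1)(1+ψ(K₂−1)) + z₂(K₂−1)(1+ψ(K₁−1)) = 0
⇒ ψ = [z₁(K₁−1)+z₂(K₂−1)] / [−(K₁−1)(K₂−1)] = 0.2257/0.3443 = 0.656
Compositions from xᵢ = zᵢ/(1+ψ(Kᵢ−1)), yᵢ = Kᵢxᵢ:
  1: x = 0.562, y = 0.853
  2: x = 0.438, y = 0.147

y_1 = 0.853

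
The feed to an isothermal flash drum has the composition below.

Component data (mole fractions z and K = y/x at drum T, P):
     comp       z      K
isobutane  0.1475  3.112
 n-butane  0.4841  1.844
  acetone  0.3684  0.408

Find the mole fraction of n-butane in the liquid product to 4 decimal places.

x_n-butane = 0.3017

Let ψ = V/F and solve Σ zᵢ(Kᵢ−1)/(1+ψ(Kᵢ−1)) = 0.
Feasibility: ΣzᵢKᵢ = 1.5020, Σzᵢ/Kᵢ = 1.2129 — both > 1, two phases present.
Iterate (Newton) starting at ψ = 0.5:
  ψ = 0.5000: g = 0.12905, g' = -0.5867 → ψ = 0.7200
  ψ = 0.7200: g = -0.00236, g' = -0.6292 → ψ = 0.7162
Converged at ψ = 0.7162.
Compositions from xᵢ = zᵢ/(1+ψ(Kᵢ−1)), yᵢ = Kᵢxᵢ:
  isobutane: x = 0.0587, y = 0.1827
  n-butane: x = 0.3017, y = 0.5564
  acetone: x = 0.6396, y = 0.2609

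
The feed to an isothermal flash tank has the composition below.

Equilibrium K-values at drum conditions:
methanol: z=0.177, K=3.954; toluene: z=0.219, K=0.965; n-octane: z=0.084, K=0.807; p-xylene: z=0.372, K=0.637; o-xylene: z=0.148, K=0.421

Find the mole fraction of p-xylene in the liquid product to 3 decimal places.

Let ψ = V/F and solve Σ zᵢ(Kᵢ−1)/(1+ψ(Kᵢ−1)) = 0.
g(0) = ΣzᵢKᵢ − 1 = 0.278 and g(1) = 1 − Σzᵢ/Kᵢ = -0.311, so a root lies in (0, 1).
Iterate (Newton) starting at ψ = 0.52:
  ψ = 0.520: g = -0.1087, g' = -0.420 → ψ = 0.261
  ψ = 0.261: g = 0.0201, g' = -0.624 → ψ = 0.294
  ψ = 0.294: g = 0.0007, g' = -0.580 → ψ = 0.295
Converged at ψ = 0.295.
Compositions from xᵢ = zᵢ/(1+ψ(Kᵢ−1)), yᵢ = Kᵢxᵢ:
  methanol: x = 0.095, y = 0.374
  toluene: x = 0.221, y = 0.214
  n-octane: x = 0.089, y = 0.072
  p-xylene: x = 0.417, y = 0.265
  o-xylene: x = 0.178, y = 0.075

x_p-xylene = 0.417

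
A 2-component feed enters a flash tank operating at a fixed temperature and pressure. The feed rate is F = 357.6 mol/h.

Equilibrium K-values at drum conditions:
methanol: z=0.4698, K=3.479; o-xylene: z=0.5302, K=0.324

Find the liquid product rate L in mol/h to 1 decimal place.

L = 185.6 mol/h

Rachford–Rice: g(ψ) = Σ zᵢ(Kᵢ−1)/(1+ψ(Kᵢ−1)) = 0.
Feasibility: ΣzᵢKᵢ = 1.8062, Σzᵢ/Kᵢ = 1.7715 — both > 1, two phases present.
Newton–Raphson from ψ = 0.57:
  ψ = 0.5700: g = -0.10045, g' = -1.1371 → ψ = 0.4817
  ψ = 0.4817: g = -0.00064, g' = -1.1325 → ψ = 0.4811
Converged at ψ = 0.4811.
Then V = ψ·F = 0.4811·357.6 = 172.0 mol/h and L = F − V = 185.6 mol/h.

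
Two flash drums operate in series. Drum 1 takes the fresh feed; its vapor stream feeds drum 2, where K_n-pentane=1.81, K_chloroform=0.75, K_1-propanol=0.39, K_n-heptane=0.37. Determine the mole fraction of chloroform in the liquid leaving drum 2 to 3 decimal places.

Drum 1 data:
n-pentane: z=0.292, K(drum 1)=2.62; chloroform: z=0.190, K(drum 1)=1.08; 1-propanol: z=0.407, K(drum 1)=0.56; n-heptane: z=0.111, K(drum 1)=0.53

Drum 1:
Newton iteration, ψ₁⁰ = 0.5:
  ψ₁ = 0.500: g = -0.0218, g' = -0.406 → ψ₁ = 0.446
  ψ₁ = 0.446: g = 0.0004, g' = -0.421 → ψ₁ = 0.447
Converged at ψ₁ = 0.447.
Drum-1 compositions:
  n-pentane: x = 0.169, y = 0.444
  chloroform: x = 0.183, y = 0.198
  1-propanol: x = 0.507, y = 0.284
  n-heptane: x = 0.141, y = 0.074
Drum-2 feed = drum-1 vapor: z₂ = (0.4437, 0.1981, 0.2837, 0.0745).
Drum 2:
Let ψ₂ = V/F and solve Σ zᵢ(Kᵢ−1)/(1+ψ₂(Kᵢ−1)) = 0.
Check two-phase: ΣzᵢKᵢ = 1.090 > 1 and Σzᵢ/Kᵢ = 1.438 > 1, so g(0) = 0.090 > 0 and g(1) = -0.438 < 0.
Iterate (Newton) starting at ψ₂ = 0.5:
  ψ₂ = 0.500: g = -0.1184, g' = -0.445 → ψ₂ = 0.234
  ψ₂ = 0.234: g = -0.0075, g' = -0.404 → ψ₂ = 0.216
Converged at ψ₂ = 0.216.
  n-pentane: x = 0.378, y = 0.684
  chloroform: x = 0.209, y = 0.157
  1-propanol: x = 0.327, y = 0.127
  n-heptane: x = 0.086, y = 0.032

x_chloroform (drum 2) = 0.209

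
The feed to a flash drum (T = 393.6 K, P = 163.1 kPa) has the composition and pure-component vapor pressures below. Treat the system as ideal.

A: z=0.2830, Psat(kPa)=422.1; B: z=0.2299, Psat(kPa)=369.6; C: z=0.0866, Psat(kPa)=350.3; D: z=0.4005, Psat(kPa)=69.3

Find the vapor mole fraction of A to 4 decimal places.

Raoult's law: Kᵢ = Pᵢˢᵃᵗ/P = Pᵢˢᵃᵗ/163.1.
  K_A = 422.1/163.1 = 2.587983, K_B = 369.6/163.1 = 2.266094, K_C = 350.3/163.1 = 2.147762, K_D = 69.3/163.1 = 0.424893
Material balance + equilibrium reduce to Σ zᵢ(Kᵢ−1)/(1+V/F(Kᵢ−1)) = 0.
Feasibility: ΣzᵢKᵢ = 1.6095, Σzᵢ/Kᵢ = 1.1937 — both > 1, two phases present.
Newton–Raphson from V/F = 0.34:
  V/F = 0.3400: g = 0.28050, g' = -0.7448 → V/F = 0.7166
  V/F = 0.7166: g = 0.02553, g' = -0.6751 → V/F = 0.7545
  V/F = 0.7545: g = -0.00027, g' = -0.6902 → V/F = 0.7541
Converged at V/F = 0.7541.
Compositions from xᵢ = zᵢ/(1+V/F(Kᵢ−1)), yᵢ = Kᵢxᵢ:
  A: x = 0.1288, y = 0.3333
  B: x = 0.1176, y = 0.2665
  C: x = 0.0464, y = 0.0997
  D: x = 0.7072, y = 0.3005

y_A = 0.3333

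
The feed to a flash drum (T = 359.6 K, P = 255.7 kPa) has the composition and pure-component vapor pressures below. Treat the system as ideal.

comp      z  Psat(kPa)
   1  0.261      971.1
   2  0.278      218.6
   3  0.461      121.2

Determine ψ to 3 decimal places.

Raoult's law: Kᵢ = Pᵢˢᵃᵗ/P = Pᵢˢᵃᵗ/255.7.
  K_1 = 971.1/255.7 = 3.79781, K_2 = 218.6/255.7 = 0.85491, K_3 = 121.2/255.7 = 0.47399
Let ψ = V/F and solve Σ zᵢ(Kᵢ−1)/(1+ψ(Kᵢ−1)) = 0.
g(0) = ΣzᵢKᵢ − 1 = 0.447 and g(1) = 1 − Σzᵢ/Kᵢ = -0.366, so a root lies in (0, 1).
Iterate (Newton) starting at ψ = 0.54:
  ψ = 0.540: g = -0.0916, g' = -0.580 → ψ = 0.382
  ψ = 0.382: g = 0.0068, g' = -0.684 → ψ = 0.392
Converged at ψ = 0.392.

ψ = 0.392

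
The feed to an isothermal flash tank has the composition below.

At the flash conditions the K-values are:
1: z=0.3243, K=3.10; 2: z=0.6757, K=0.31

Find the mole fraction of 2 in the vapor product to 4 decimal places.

Binary case is linear: z₁(K₁−1)(1+ψ(K₂−1)) + z₂(K₂−1)(1+ψ(K₁−1)) = 0
⇒ ψ = [z₁(K₁−1)+z₂(K₂−1)] / [−(K₁−1)(K₂−1)] = 0.21480/1.44900 = 0.1482
Compositions from xᵢ = zᵢ/(1+ψ(Kᵢ−1)), yᵢ = Kᵢxᵢ:
  1: x = 0.2473, y = 0.7667
  2: x = 0.7527, y = 0.2333

y_2 = 0.2333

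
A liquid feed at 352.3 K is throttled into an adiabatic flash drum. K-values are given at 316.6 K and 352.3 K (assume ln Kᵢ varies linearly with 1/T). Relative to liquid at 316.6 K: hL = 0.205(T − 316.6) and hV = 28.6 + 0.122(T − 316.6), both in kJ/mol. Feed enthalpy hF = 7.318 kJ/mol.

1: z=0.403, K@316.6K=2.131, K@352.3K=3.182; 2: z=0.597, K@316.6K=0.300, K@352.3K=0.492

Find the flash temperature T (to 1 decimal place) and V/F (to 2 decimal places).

T = 326.4 K, V/F = 0.19

Adiabatic flash: solve Rachford–Rice at each trial T, then check hF = ψ·hV(T) + (1−ψ)·hL(T).
  T = 316.6 K: K = (2.131, 0.300), RR gives ψ = 0.048, H_out = 1.369 kJ/mol
  T = 352.3 K: K = (3.182, 0.492), RR gives ψ = 0.520, H_out = 20.642 kJ/mol
  T = 334.5 K: K = (2.633, 0.390), RR gives ψ = 0.295, H_out = 11.660 kJ/mol
  T = 325.6 K: K = (2.377, 0.343), RR gives ψ = 0.180, H_out = 6.865 kJ/mol
  T = 330.1 K: K = (2.505, 0.366), RR gives ψ = 0.239, H_out = 9.344 kJ/mol
  T = 327.9 K: K = (2.442, 0.355), RR gives ψ = 0.211, H_out = 8.149 kJ/mol
Linear interpolation between T = 325.6 (H_out = 6.865) and T = 327.9 (H_out = 8.149) on hF = 7.318 gives T ≈ 326.4 K, at which ψ = 0.19.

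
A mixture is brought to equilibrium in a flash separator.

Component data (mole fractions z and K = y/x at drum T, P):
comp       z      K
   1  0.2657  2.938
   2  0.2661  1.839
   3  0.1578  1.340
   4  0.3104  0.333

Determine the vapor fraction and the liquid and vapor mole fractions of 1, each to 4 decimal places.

Newton iteration, ψ⁰ = 0.5:
  ψ = 0.5000: g = 0.15402, g' = -0.6746 → ψ = 0.7283
  ψ = 0.7283: g = -0.00752, g' = -0.7778 → ψ = 0.7187
  ψ = 0.7187: g = -0.00005, g' = -0.7684 → ψ = 0.7186
Converged at ψ = 0.7186.
Compositions from xᵢ = zᵢ/(1+ψ(Kᵢ−1)), yᵢ = Kᵢxᵢ:
  1: x = 0.1110, y = 0.3263
  2: x = 0.1660, y = 0.3053
  3: x = 0.1268, y = 0.1699
  4: x = 0.5961, y = 0.1985

ψ = 0.7186, x_1 = 0.1110, y_1 = 0.3263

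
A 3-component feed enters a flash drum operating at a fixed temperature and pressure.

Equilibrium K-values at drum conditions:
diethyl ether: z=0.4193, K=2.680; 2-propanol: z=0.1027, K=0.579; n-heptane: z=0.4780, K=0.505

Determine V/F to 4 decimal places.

Material balance + equilibrium reduce to Σ zᵢ(Kᵢ−1)/(1+V/F(Kᵢ−1)) = 0.
g(0) = ΣzᵢKᵢ − 1 = 0.4246 and g(1) = 1 − Σzᵢ/Kᵢ = -0.2804, so a root lies in (0, 1).
Newton–Raphson from V/F = 0.41:
  V/F = 0.4100: g = 0.06800, g' = -0.6259 → V/F = 0.5186
  V/F = 0.5186: g = 0.00278, g' = -0.5797 → V/F = 0.5234
Converged at V/F = 0.5234.

V/F = 0.5234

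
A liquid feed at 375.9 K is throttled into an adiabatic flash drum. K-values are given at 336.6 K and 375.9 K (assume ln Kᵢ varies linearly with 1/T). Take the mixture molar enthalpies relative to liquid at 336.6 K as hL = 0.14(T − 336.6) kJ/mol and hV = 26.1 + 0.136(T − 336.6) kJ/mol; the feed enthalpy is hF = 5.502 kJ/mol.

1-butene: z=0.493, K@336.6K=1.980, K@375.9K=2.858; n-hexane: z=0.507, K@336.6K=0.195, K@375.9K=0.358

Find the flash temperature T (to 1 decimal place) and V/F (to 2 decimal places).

Adiabatic flash: solve Rachford–Rice at each trial T, then check hF = ψ·hV(T) + (1−ψ)·hL(T).
  T = 336.6 K: K = (1.980, 0.195), RR gives ψ = 0.095, H_out = 2.481 kJ/mol
  T = 375.9 K: K = (2.858, 0.358), RR gives ψ = 0.495, H_out = 18.345 kJ/mol
  T = 356.2 K: K = (2.402, 0.268), RR gives ψ = 0.312, H_out = 10.870 kJ/mol
  T = 346.4 K: K = (2.187, 0.230), RR gives ψ = 0.213, H_out = 6.921 kJ/mol
  T = 341.5 K: K = (2.082, 0.212), RR gives ψ = 0.157, H_out = 4.784 kJ/mol
  T = 343.9 K: K = (2.133, 0.221), RR gives ψ = 0.185, H_out = 5.848 kJ/mol
Linear interpolation between T = 341.5 (H_out = 4.784) and T = 343.9 (H_out = 5.848) on hF = 5.502 gives T ≈ 343.1 K, at which ψ = 0.18.

T = 343.1 K, V/F = 0.18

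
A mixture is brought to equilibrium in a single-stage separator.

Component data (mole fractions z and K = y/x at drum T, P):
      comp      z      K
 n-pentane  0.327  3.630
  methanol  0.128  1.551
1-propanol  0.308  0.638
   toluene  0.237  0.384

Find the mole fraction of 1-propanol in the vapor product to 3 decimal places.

y_1-propanol = 0.253

Rachford–Rice: g(β) = Σ zᵢ(Kᵢ−1)/(1+β(Kᵢ−1)) = 0.
Check two-phase: ΣzᵢKᵢ = 1.673 > 1 and Σzᵢ/Kᵢ = 1.273 > 1, so g(0) = 0.673 > 0 and g(1) = -0.273 < 0.
Newton–Raphson from β = 0.56:
  β = 0.560: g = 0.0390, g' = -0.666 → β = 0.619
Converged at β = 0.619.
Compositions from xᵢ = zᵢ/(1+β(Kᵢ−1)), yᵢ = Kᵢxᵢ:
  n-pentane: x = 0.124, y = 0.452
  methanol: x = 0.095, y = 0.148
  1-propanol: x = 0.397, y = 0.253
  toluene: x = 0.383, y = 0.147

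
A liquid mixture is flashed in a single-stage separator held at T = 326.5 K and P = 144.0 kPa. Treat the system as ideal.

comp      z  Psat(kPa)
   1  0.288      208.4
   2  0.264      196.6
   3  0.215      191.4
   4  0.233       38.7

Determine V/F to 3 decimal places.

Raoult's law: Kᵢ = Pᵢˢᵃᵗ/P = Pᵢˢᵃᵗ/144.0.
  K_1 = 208.4/144.0 = 1.44722, K_2 = 196.6/144.0 = 1.36528, K_3 = 191.4/144.0 = 1.32917, K_4 = 38.7/144.0 = 0.26875
Material balance + equilibrium reduce to Σ zᵢ(Kᵢ−1)/(1+V/F(Kᵢ−1)) = 0.
Check two-phase: ΣzᵢKᵢ = 1.126 > 1 and Σzᵢ/Kᵢ = 1.421 > 1, so g(0) = 0.126 > 0 and g(1) = -0.421 < 0.
Newton–Raphson from V/F = 0.6:
  V/F = 0.600: g = -0.0638, g' = -0.471 → V/F = 0.465
  V/F = 0.465: g = -0.0076, g' = -0.369 → V/F = 0.444
Converged at V/F = 0.444.

V/F = 0.444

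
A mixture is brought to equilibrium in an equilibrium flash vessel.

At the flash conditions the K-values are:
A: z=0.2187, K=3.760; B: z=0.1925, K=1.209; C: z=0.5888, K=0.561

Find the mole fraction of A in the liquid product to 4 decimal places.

x_A = 0.1014

Newton iteration, β⁰ = 0.35:
  β = 0.3500: g = 0.03911, g' = -0.5967 → β = 0.4155
  β = 0.4155: g = 0.00202, g' = -0.5383 → β = 0.4193
Converged at β = 0.4193.
Compositions from xᵢ = zᵢ/(1+β(Kᵢ−1)), yᵢ = Kᵢxᵢ:
  A: x = 0.1014, y = 0.3812
  B: x = 0.1770, y = 0.2140
  C: x = 0.7216, y = 0.4048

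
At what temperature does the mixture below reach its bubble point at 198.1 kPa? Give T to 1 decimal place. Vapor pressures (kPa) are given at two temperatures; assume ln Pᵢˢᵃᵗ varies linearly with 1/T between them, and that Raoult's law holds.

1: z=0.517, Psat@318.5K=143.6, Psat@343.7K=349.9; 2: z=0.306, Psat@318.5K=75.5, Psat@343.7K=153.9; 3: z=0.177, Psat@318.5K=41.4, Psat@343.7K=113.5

Bubble-point temperature: ΣzᵢPᵢˢᵃᵗ(T) = P. Interpolate ln Pᵢˢᵃᵗ = aᵢ + bᵢ/T.
  T = 318.5 K: ΣzᵢPᵢˢᵃᵗ = 104.67 kPa
  T = 343.7 K: ΣzᵢPᵢˢᵃᵗ = 248.08 kPa
  T = 331.1 K: ΣzᵢPᵢˢᵃᵗ = 163.67 kPa
  T = 337.4 K: ΣzᵢPᵢˢᵃᵗ = 202.25 kPa
  T = 334.2 K: ΣzᵢPᵢˢᵃᵗ = 181.81 kPa
  T = 335.8 K: ΣzᵢPᵢˢᵃᵗ = 191.80 kPa
Interpolating between 335.8 K and 337.4 K gives T ≈ 336.8 K.

T = 336.8 K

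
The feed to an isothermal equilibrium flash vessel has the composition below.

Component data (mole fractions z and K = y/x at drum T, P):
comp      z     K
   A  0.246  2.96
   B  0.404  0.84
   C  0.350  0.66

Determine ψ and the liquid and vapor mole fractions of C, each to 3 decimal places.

ψ = 0.602, x_C = 0.440, y_C = 0.290

Let ψ = V/F and solve Σ zᵢ(Kᵢ−1)/(1+ψ(Kᵢ−1)) = 0.
Feasibility: ΣzᵢKᵢ = 1.299, Σzᵢ/Kᵢ = 1.094 — both > 1, two phases present.
Newton iteration, ψ⁰ = 0.5:
  ψ = 0.500: g = 0.0299, g' = -0.312 → ψ = 0.596
  ψ = 0.596: g = 0.0017, g' = -0.277 → ψ = 0.602
Converged at ψ = 0.602.
Compositions from xᵢ = zᵢ/(1+ψ(Kᵢ−1)), yᵢ = Kᵢxᵢ:
  A: x = 0.113, y = 0.334
  B: x = 0.447, y = 0.376
  C: x = 0.440, y = 0.290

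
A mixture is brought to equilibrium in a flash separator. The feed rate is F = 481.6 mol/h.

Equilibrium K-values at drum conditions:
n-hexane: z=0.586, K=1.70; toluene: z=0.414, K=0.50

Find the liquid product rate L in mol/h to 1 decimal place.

Newton iteration, β⁰ = 0.5:
  β = 0.500: g = 0.0279, g' = -0.342 → β = 0.582
  β = 0.582: g = -0.0003, g' = -0.351 → β = 0.581
Converged at β = 0.581.
Then V = β·F = 0.5806·481.6 = 279.6 mol/h and L = F − V = 202.0 mol/h.

L = 202.0 mol/h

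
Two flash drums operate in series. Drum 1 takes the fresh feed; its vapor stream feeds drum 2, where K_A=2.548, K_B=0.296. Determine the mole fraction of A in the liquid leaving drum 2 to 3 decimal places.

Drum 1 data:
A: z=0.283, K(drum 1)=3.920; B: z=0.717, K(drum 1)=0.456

x_A (drum 2) = 0.313

Drum 1:
Newton iteration, ψ₁⁰ = 0.37:
  ψ₁ = 0.370: g = -0.0911, g' = -0.890 → ψ₁ = 0.268
  ψ₁ = 0.268: g = 0.0074, g' = -1.051 → ψ₁ = 0.275
Converged at ψ₁ = 0.275.
Drum-1 compositions:
  A: x = 0.157, y = 0.616
  B: x = 0.843, y = 0.384
Drum-2 feed = drum-1 vapor: z₂ = (0.6156, 0.3844).
Drum 2:
Let ψ₂ = V/F and solve Σ zᵢ(Kᵢ−1)/(1+ψ₂(Kᵢ−1)) = 0.
Check two-phase: ΣzᵢKᵢ = 1.682 > 1 and Σzᵢ/Kᵢ = 1.540 > 1, so g(0) = 0.682 > 0 and g(1) = -0.540 < 0.
Binary case is linear: z₁(K₁−1)(1+ψ₂(K₂−1)) + z₂(K₂−1)(1+ψ₂(K₁−1)) = 0
⇒ ψ₂ = [z₁(K₁−1)+z₂(K₂−1)] / [−(K₁−1)(K₂−1)] = 0.6824/1.0898 = 0.626
  A: x = 0.313, y = 0.797
  B: x = 0.687, y = 0.203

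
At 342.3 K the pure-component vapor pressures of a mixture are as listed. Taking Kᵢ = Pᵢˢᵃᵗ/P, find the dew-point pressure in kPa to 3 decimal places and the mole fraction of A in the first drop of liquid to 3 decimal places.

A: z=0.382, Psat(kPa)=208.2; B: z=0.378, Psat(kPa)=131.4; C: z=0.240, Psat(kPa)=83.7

At the dew point ψ → 1, so Σzᵢ/Kᵢ = 1 with Kᵢ = Pᵢˢᵃᵗ/P ⇒ 1/P = Σzᵢ/Pᵢˢᵃᵗ.
1/P = 0.382/208.2 + 0.378/131.4 + 0.240/83.7 = 0.007579 ⇒ P = 131.946 kPa
xᵢ = zᵢP/Pᵢˢᵃᵗ ⇒ x_A = 0.382·131.946/208.2 = 0.242

Pdew = 131.946 kPa, x_A = 0.242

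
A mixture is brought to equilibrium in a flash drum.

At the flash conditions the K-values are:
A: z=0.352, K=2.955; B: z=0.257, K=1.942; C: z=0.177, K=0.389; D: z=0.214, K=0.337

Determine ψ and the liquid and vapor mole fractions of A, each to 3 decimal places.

Let ψ = V/F and solve Σ zᵢ(Kᵢ−1)/(1+ψ(Kᵢ−1)) = 0.
Feasibility: ΣzᵢKᵢ = 1.680, Σzᵢ/Kᵢ = 1.341 — both > 1, two phases present.
Newton–Raphson from ψ = 0.5:
  ψ = 0.500: g = 0.1446, g' = -0.797 → ψ = 0.681
  ψ = 0.681: g = -0.0016, g' = -0.839 → ψ = 0.680
Converged at ψ = 0.680.
Compositions from xᵢ = zᵢ/(1+ψ(Kᵢ−1)), yᵢ = Kᵢxᵢ:
  A: x = 0.151, y = 0.447
  B: x = 0.157, y = 0.304
  C: x = 0.303, y = 0.118
  D: x = 0.389, y = 0.131

ψ = 0.680, x_A = 0.151, y_A = 0.447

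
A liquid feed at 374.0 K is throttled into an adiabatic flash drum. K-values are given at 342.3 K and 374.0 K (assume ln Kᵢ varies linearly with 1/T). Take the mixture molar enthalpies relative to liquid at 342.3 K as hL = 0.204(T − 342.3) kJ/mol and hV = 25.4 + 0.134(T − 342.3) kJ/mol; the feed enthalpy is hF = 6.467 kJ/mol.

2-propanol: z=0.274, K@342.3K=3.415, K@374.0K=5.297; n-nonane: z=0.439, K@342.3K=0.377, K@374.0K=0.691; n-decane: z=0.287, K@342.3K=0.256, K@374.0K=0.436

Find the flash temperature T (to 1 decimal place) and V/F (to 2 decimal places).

T = 350.6 K, V/F = 0.19

Adiabatic flash: solve Rachford–Rice at each trial T, then check hF = ψ·hV(T) + (1−ψ)·hL(T).
  T = 342.3 K: K = (3.415, 0.377, 0.256), RR gives ψ = 0.108, H_out = 2.732 kJ/mol
  T = 374.0 K: K = (5.297, 0.691, 0.436), RR gives ψ = 0.484, H_out = 17.691 kJ/mol
  T = 358.1 K: K = (4.292, 0.517, 0.338), RR gives ψ = 0.272, H_out = 9.827 kJ/mol
  T = 350.2 K: K = (3.838, 0.443, 0.295), RR gives ψ = 0.189, H_out = 6.296 kJ/mol
  T = 354.1 K: K = (4.058, 0.478, 0.316), RR gives ψ = 0.229, H_out = 8.032 kJ/mol
  T = 352.1 K: K = (3.945, 0.460, 0.305), RR gives ψ = 0.208, H_out = 7.141 kJ/mol
Linear interpolation between T = 350.2 (H_out = 6.296) and T = 352.1 (H_out = 7.141) on hF = 6.467 gives T ≈ 350.6 K, at which ψ = 0.19.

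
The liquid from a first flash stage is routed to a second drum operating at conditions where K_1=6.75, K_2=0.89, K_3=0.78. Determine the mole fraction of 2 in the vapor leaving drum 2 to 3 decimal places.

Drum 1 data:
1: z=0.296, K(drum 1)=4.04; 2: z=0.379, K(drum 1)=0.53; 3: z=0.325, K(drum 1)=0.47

Drum 1:
Let ψ₁ = V/F and solve Σ zᵢ(Kᵢ−1)/(1+ψ₁(Kᵢ−1)) = 0.
Check two-phase: ΣzᵢKᵢ = 1.549 > 1 and Σzᵢ/Kᵢ = 1.480 > 1, so g(0) = 0.549 > 0 and g(1) = -0.480 < 0.
Iterate (Newton) starting at ψ₁ = 0.5:
  ψ₁ = 0.500: g = -0.1101, g' = -0.743 → ψ₁ = 0.352
  ψ₁ = 0.352: g = 0.0097, g' = -0.897 → ψ₁ = 0.363
Converged at ψ₁ = 0.363.
Drum-1 compositions:
  1: x = 0.141, y = 0.569
  2: x = 0.457, y = 0.242
  3: x = 0.402, y = 0.189
Drum-2 feed = drum-1 liquid: z₂ = (0.1408, 0.4569, 0.4023).
Drum 2:
Rachford–Rice: g(ψ₂) = Σ zᵢ(Kᵢ−1)/(1+ψ₂(Kᵢ−1)) = 0.
g(0) = ΣzᵢKᵢ − 1 = 0.671 and g(1) = 1 − Σzᵢ/Kᵢ = -0.050, so a root lies in (0, 1).
Iterate (Newton) starting at ψ₂ = 0.35:
  ψ₂ = 0.350: g = 0.1205, g' = -0.542 → ψ₂ = 0.573
  ψ₂ = 0.573: g = 0.0337, g' = -0.284 → ψ₂ = 0.691
  ψ₂ = 0.691: g = 0.0040, g' = -0.222 → ψ₂ = 0.709
Converged at ψ₂ = 0.709.
  1: x = 0.028, y = 0.187
  2: x = 0.496, y = 0.441
  3: x = 0.477, y = 0.372

y_2 (drum 2) = 0.441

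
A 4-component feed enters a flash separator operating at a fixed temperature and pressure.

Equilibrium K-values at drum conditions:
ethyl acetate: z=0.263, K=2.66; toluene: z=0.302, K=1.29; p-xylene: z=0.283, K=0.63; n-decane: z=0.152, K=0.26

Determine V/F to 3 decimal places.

V/F = 0.516

Iterate (Newton) starting at V/F = 0.47:
  V/F = 0.470: g = 0.0231, g' = -0.501 → V/F = 0.516
Converged at V/F = 0.516.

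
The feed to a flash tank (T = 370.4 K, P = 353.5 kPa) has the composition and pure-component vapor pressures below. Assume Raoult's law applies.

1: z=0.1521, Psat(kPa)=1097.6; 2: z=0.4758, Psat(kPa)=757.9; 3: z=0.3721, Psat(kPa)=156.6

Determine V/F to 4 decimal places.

Raoult's law: Kᵢ = Pᵢˢᵃᵗ/P = Pᵢˢᵃᵗ/353.5.
  K_1 = 1097.6/353.5 = 3.104950, K_2 = 757.9/353.5 = 2.143989, K_3 = 156.6/353.5 = 0.442999
Rachford–Rice: g(V/F) = Σ zᵢ(Kᵢ−1)/(1+V/F(Kᵢ−1)) = 0.
Feasibility: ΣzᵢKᵢ = 1.6572, Σzᵢ/Kᵢ = 1.1109 — both > 1, two phases present.
Newton iteration, V/F⁰ = 0.5:
  V/F = 0.5000: g = 0.21498, g' = -0.6337 → V/F = 0.8392
  V/F = 0.8392: g = 0.00424, g' = -0.6572 → V/F = 0.8457
Converged at V/F = 0.8457.

V/F = 0.8457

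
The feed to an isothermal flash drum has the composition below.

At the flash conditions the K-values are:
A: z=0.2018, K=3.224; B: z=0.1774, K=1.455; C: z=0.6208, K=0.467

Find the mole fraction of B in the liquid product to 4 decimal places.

x_B = 0.1613

Let ψ = V/F and solve Σ zᵢ(Kᵢ−1)/(1+ψ(Kᵢ−1)) = 0.
Feasibility: ΣzᵢKᵢ = 1.1986, Σzᵢ/Kᵢ = 1.5139 — both > 1, two phases present.
Newton iteration, ψ⁰ = 0.47:
  ψ = 0.4700: g = -0.15555, g' = -0.5775 → ψ = 0.2006
  ψ = 0.2006: g = 0.01378, g' = -0.7292 → ψ = 0.2195
  ψ = 0.2195: g = 0.00021, g' = -0.7072 → ψ = 0.2198
Converged at ψ = 0.2198.
Compositions from xᵢ = zᵢ/(1+ψ(Kᵢ−1)), yᵢ = Kᵢxᵢ:
  A: x = 0.1355, y = 0.4370
  B: x = 0.1613, y = 0.2346
  C: x = 0.7032, y = 0.3284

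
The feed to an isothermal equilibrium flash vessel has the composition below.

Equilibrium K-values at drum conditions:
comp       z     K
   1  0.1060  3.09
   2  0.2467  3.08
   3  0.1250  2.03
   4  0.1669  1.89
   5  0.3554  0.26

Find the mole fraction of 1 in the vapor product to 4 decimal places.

Let ψ = V/F and solve Σ zᵢ(Kᵢ−1)/(1+ψ(Kᵢ−1)) = 0.
Feasibility: ΣzᵢKᵢ = 1.7490, Σzᵢ/Kᵢ = 1.6312 — both > 1, two phases present.
Iterate (Newton) starting at ψ = 0.68:
  ψ = 0.6800: g = -0.05709, g' = -1.1478 → ψ = 0.6303
  ψ = 0.6303: g = -0.00198, g' = -1.0726 → ψ = 0.6284
Converged at ψ = 0.6284.
Compositions from xᵢ = zᵢ/(1+ψ(Kᵢ−1)), yᵢ = Kᵢxᵢ:
  1: x = 0.0458, y = 0.1416
  2: x = 0.1069, y = 0.3293
  3: x = 0.0759, y = 0.1540
  4: x = 0.1070, y = 0.2023
  5: x = 0.6643, y = 0.1727

y_1 = 0.1416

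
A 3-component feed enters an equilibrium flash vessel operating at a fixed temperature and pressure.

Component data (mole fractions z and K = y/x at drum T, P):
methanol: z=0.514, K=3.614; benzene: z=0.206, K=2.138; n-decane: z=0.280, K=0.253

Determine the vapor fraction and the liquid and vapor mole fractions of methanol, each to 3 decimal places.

ψ = 0.826, x_methanol = 0.163, y_methanol = 0.588

Iterate (Newton) starting at ψ = 0.5:
  ψ = 0.500: g = 0.3980, g' = -1.166 → ψ = 0.841
  ψ = 0.841: g = -0.0230, g' = -1.544 → ψ = 0.826
Converged at ψ = 0.826.
Compositions from xᵢ = zᵢ/(1+ψ(Kᵢ−1)), yᵢ = Kᵢxᵢ:
  methanol: x = 0.163, y = 0.588
  benzene: x = 0.106, y = 0.227
  n-decane: x = 0.731, y = 0.185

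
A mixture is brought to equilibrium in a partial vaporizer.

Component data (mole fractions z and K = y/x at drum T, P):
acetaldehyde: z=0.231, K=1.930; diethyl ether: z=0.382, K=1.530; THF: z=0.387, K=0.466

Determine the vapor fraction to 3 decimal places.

Rachford–Rice: g(ψ) = Σ zᵢ(Kᵢ−1)/(1+ψ(Kᵢ−1)) = 0.
Feasibility: ΣzᵢKᵢ = 1.211, Σzᵢ/Kᵢ = 1.200 — both > 1, two phases present.
Newton–Raphson from ψ = 0.5:
  ψ = 0.500: g = 0.0248, g' = -0.366 → ψ = 0.568
  ψ = 0.568: g = -0.0003, g' = -0.376 → ψ = 0.567
Converged at ψ = 0.567.

ψ = 0.567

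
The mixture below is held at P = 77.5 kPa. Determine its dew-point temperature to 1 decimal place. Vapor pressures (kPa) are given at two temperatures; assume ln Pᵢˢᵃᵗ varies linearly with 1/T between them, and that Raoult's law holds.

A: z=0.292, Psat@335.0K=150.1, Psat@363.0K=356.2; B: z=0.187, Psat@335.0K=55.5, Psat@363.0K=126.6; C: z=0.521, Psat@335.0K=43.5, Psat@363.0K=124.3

T = 342.9 K

Dew-point temperature: Σzᵢ·P/Pᵢˢᵃᵗ(T) = 1. Interpolate ln Pᵢˢᵃᵗ = aᵢ + bᵢ/T.
  T = 335.0 K: ΣzᵢP/Pᵢˢᵃᵗ = 1.3401
  T = 363.0 K: ΣzᵢP/Pᵢˢᵃᵗ = 0.5028
  T = 349.0 K: ΣzᵢP/Pᵢˢᵃᵗ = 0.8039
  T = 342.0 K: ΣzᵢP/Pᵢˢᵃᵗ = 1.0322
  T = 345.5 K: ΣzᵢP/Pᵢˢᵃᵗ = 0.9097
  T = 343.8 K: ΣzᵢP/Pᵢˢᵃᵗ = 0.9669
Interpolating between 342.0 K and 343.8 K gives T ≈ 342.9 K.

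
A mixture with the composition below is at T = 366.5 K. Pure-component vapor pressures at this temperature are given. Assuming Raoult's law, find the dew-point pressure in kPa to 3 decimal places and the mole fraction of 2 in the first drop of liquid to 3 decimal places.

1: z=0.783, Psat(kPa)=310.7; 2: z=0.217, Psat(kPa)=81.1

Pdew = 192.462 kPa, x_2 = 0.515

At the dew point ψ → 1, so Σzᵢ/Kᵢ = 1 with Kᵢ = Pᵢˢᵃᵗ/P ⇒ 1/P = Σzᵢ/Pᵢˢᵃᵗ.
1/P = 0.783/310.7 + 0.217/81.1 = 0.005196 ⇒ P = 192.462 kPa
xᵢ = zᵢP/Pᵢˢᵃᵗ ⇒ x_2 = 0.217·192.462/81.1 = 0.515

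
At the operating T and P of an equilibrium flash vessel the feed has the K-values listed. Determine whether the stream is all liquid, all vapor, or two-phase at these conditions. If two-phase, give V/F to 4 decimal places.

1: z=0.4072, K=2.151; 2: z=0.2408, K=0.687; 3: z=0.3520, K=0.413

ΣzᵢKᵢ = 1.1867; Σzᵢ/Kᵢ = 1.3921.
Both exceed 1, so a two-phase solution exists.
Rachford–Rice: g(ψ) = Σ zᵢ(Kᵢ−1)/(1+ψ(Kᵢ−1)) = 0.
Iterate (Newton) starting at ψ = 0.5:
  ψ = 0.5000: g = -0.08433, g' = -0.4935 → ψ = 0.3291
  ψ = 0.3291: g = -0.00020, g' = -0.4994 → ψ = 0.3287
Converged at ψ = 0.3287.

two-phase, V/F = 0.3287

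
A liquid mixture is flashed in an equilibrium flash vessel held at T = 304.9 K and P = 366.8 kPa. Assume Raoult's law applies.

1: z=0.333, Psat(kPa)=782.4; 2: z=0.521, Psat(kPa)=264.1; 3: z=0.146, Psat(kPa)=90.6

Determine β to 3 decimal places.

Raoult's law: Kᵢ = Pᵢˢᵃᵗ/P = Pᵢˢᵃᵗ/366.8.
  K_1 = 782.4/366.8 = 2.13304, K_2 = 264.1/366.8 = 0.72001, K_3 = 90.6/366.8 = 0.24700
Material balance + equilibrium reduce to Σ zᵢ(Kᵢ−1)/(1+β(Kᵢ−1)) = 0.
g(0) = ΣzᵢKᵢ − 1 = 0.121 and g(1) = 1 − Σzᵢ/Kᵢ = -0.471, so a root lies in (0, 1).
Newton–Raphson from β = 0.5:
  β = 0.500: g = -0.1051, g' = -0.442 → β = 0.262
  β = 0.262: g = -0.0036, g' = -0.430 → β = 0.254
Converged at β = 0.254.

β = 0.254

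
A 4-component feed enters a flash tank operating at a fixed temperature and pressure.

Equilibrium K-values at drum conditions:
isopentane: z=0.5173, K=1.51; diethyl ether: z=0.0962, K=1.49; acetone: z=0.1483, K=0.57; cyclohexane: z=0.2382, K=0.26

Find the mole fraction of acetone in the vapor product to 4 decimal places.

y_acetone = 0.0932

Newton iteration, ψ⁰ = 0.7:
  ψ = 0.7000: g = -0.22741, g' = -0.7034 → ψ = 0.3767
  ψ = 0.3767: g = -0.05940, g' = -0.4009 → ψ = 0.2286
  ψ = 0.2286: g = -0.00420, g' = -0.3493 → ψ = 0.2165
Converged at ψ = 0.2165.
Compositions from xᵢ = zᵢ/(1+ψ(Kᵢ−1)), yᵢ = Kᵢxᵢ:
  isopentane: x = 0.4659, y = 0.7035
  diethyl ether: x = 0.0870, y = 0.1296
  acetone: x = 0.1635, y = 0.0932
  cyclohexane: x = 0.2836, y = 0.0737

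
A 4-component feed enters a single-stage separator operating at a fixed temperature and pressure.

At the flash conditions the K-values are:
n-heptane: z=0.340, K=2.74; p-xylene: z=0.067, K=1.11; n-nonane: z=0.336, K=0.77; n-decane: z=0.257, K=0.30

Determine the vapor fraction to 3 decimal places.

ψ = 0.434

Let ψ = V/F and solve Σ zᵢ(Kᵢ−1)/(1+ψ(Kᵢ−1)) = 0.
g(0) = ΣzᵢKᵢ − 1 = 0.342 and g(1) = 1 − Σzᵢ/Kᵢ = -0.477, so a root lies in (0, 1).
Iterate (Newton) starting at ψ = 0.5:
  ψ = 0.500: g = -0.0407, g' = -0.616 → ψ = 0.434
Converged at ψ = 0.434.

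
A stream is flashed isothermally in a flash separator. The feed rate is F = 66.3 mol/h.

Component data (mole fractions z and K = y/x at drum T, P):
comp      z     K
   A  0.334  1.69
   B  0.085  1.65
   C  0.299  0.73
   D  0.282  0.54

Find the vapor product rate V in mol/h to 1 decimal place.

Let β = V/F and solve Σ zᵢ(Kᵢ−1)/(1+β(Kᵢ−1)) = 0.
g(0) = ΣzᵢKᵢ − 1 = 0.075 and g(1) = 1 − Σzᵢ/Kᵢ = -0.181, so a root lies in (0, 1).
Newton–Raphson from β = 0.5:
  β = 0.500: g = -0.0488, g' = -0.238 → β = 0.295
Converged at β = 0.295.
Then V = β·F = 0.2952·66.3 = 19.6 mol/h and L = F − V = 46.7 mol/h.

V = 19.6 mol/h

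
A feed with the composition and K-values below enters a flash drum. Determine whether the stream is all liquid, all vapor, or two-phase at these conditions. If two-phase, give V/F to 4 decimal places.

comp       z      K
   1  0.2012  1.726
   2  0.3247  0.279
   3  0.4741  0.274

ΣzᵢKᵢ = 0.5678; Σzᵢ/Kᵢ = 3.0107.
Since ΣzᵢKᵢ < 1 the mixture is below its bubble point — single liquid phase.

all liquid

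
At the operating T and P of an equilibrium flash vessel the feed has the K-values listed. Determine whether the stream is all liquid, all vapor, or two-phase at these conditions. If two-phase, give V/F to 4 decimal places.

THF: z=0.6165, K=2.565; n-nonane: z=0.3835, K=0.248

two-phase, V/F = 0.5748

ΣzᵢKᵢ = 1.6764; Σzᵢ/Kᵢ = 1.7867.
Both exceed 1, so a two-phase solution exists.
Let ψ = V/F and solve Σ zᵢ(Kᵢ−1)/(1+ψ(Kᵢ−1)) = 0.
Binary case is linear: z₁(K₁−1)(1+ψ(K₂−1)) + z₂(K₂−1)(1+ψ(K₁−1)) = 0
⇒ ψ = [z₁(K₁−1)+z₂(K₂−1)] / [−(K₁−1)(K₂−1)] = 0.67643/1.17688 = 0.5748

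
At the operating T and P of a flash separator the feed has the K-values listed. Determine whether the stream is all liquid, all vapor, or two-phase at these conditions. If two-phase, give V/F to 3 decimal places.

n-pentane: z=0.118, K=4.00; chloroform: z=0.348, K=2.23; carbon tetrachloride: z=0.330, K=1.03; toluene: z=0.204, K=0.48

all vapor

ΣzᵢKᵢ = 1.686; Σzᵢ/Kᵢ = 0.931.
Since Σzᵢ/Kᵢ < 1 the mixture is above its dew point — single vapor phase.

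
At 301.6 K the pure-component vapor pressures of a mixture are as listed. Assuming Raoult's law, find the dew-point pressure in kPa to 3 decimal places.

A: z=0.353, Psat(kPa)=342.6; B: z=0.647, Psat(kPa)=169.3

Pdew = 206.102 kPa

At the dew point ψ → 1, so Σzᵢ/Kᵢ = 1 with Kᵢ = Pᵢˢᵃᵗ/P ⇒ 1/P = Σzᵢ/Pᵢˢᵃᵗ.
1/P = 0.353/342.6 + 0.647/169.3 = 0.004852 ⇒ P = 206.102 kPa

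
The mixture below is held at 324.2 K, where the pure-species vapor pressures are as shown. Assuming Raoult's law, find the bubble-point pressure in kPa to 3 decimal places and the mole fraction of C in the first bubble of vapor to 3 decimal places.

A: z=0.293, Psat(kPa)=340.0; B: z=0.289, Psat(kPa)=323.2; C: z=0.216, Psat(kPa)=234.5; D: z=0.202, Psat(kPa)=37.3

At the bubble point ψ → 0, so ΣzᵢKᵢ = 1 with Kᵢ = Pᵢˢᵃᵗ/P ⇒ P = ΣzᵢPᵢˢᵃᵗ.
P = 0.293·340.0 + 0.289·323.2 + 0.216·234.5 + 0.202·37.3 = 251.211 kPa
yᵢ = zᵢPᵢˢᵃᵗ/P ⇒ y_C = 0.216·234.5/251.211 = 0.202

Pbub = 251.211 kPa, y_C = 0.202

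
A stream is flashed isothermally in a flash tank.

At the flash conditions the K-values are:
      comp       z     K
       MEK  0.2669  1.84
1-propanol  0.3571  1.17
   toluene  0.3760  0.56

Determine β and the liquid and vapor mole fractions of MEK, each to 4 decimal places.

β = 0.5078, x_MEK = 0.1871, y_MEK = 0.3443

Material balance + equilibrium reduce to Σ zᵢ(Kᵢ−1)/(1+β(Kᵢ−1)) = 0.
Feasibility: ΣzᵢKᵢ = 1.1195, Σzᵢ/Kᵢ = 1.1217 — both > 1, two phases present.
Newton iteration, β⁰ = 0.5:
  β = 0.5000: g = 0.00173, g' = -0.2218 → β = 0.5078
Converged at β = 0.5078.
Compositions from xᵢ = zᵢ/(1+β(Kᵢ−1)), yᵢ = Kᵢxᵢ:
  MEK: x = 0.1871, y = 0.3443
  1-propanol: x = 0.3287, y = 0.3846
  toluene: x = 0.4842, y = 0.2711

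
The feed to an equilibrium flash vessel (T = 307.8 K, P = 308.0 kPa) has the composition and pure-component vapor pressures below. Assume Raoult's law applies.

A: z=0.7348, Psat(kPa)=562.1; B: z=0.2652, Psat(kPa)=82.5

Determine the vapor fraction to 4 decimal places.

ψ = 0.6822

Raoult's law: Kᵢ = Pᵢˢᵃᵗ/P = Pᵢˢᵃᵗ/308.0.
  K_A = 562.1/308.0 = 1.825000, K_B = 82.5/308.0 = 0.267857
Let ψ = V/F and solve Σ zᵢ(Kᵢ−1)/(1+ψ(Kᵢ−1)) = 0.
Feasibility: ΣzᵢKᵢ = 1.4120, Σzᵢ/Kᵢ = 1.3927 — both > 1, two phases present.
Binary case is linear: z₁(K₁−1)(1+ψ(K₂−1)) + z₂(K₂−1)(1+ψ(K₁−1)) = 0
⇒ ψ = [z₁(K₁−1)+z₂(K₂−1)] / [−(K₁−1)(K₂−1)] = 0.41205/0.60402 = 0.6822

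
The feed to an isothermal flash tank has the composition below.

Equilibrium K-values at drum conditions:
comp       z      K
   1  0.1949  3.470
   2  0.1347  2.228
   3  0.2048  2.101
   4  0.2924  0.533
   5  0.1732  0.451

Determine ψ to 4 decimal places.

Rachford–Rice: g(ψ) = Σ zᵢ(Kᵢ−1)/(1+ψ(Kᵢ−1)) = 0.
Check two-phase: ΣzᵢKᵢ = 1.6407 > 1 and Σzᵢ/Kᵢ = 1.1467 > 1, so g(0) = 0.6407 > 0 and g(1) = -0.1467 < 0.
Iterate (Newton) starting at ψ = 0.5:
  ψ = 0.5000: g = 0.15409, g' = -0.6270 → ψ = 0.7458
  ψ = 0.7458: g = 0.00902, g' = -0.5772 → ψ = 0.7614
Converged at ψ = 0.7614.

ψ = 0.7614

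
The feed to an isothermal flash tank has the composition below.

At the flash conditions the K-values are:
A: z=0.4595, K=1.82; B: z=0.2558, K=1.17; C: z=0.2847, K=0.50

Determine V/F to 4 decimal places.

V/F = 0.8874

Rachford–Rice: g(V/F) = Σ zᵢ(Kᵢ−1)/(1+V/F(Kᵢ−1)) = 0.
Check two-phase: ΣzᵢKᵢ = 1.2779 > 1 and Σzᵢ/Kᵢ = 1.0405 > 1, so g(0) = 0.2779 > 0 and g(1) = -0.0405 < 0.
Newton–Raphson from V/F = 0.33:
  V/F = 0.3300: g = 0.16724, g' = -0.3001 → V/F = 0.8873
  V/F = 0.8873: g = 0.00002, g' = -0.3391 → V/F = 0.8874
Converged at V/F = 0.8874.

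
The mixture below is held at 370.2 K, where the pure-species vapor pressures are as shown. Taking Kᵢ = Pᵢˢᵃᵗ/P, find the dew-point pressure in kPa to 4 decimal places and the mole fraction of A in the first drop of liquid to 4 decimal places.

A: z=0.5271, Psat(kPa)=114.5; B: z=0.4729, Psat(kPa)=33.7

Pdew = 53.6592 kPa, x_A = 0.2470

At the dew point ψ → 1, so Σzᵢ/Kᵢ = 1 with Kᵢ = Pᵢˢᵃᵗ/P ⇒ 1/P = Σzᵢ/Pᵢˢᵃᵗ.
1/P = 0.5271/114.5 + 0.4729/33.7 = 0.0186361 ⇒ P = 53.6592 kPa
xᵢ = zᵢP/Pᵢˢᵃᵗ ⇒ x_A = 0.5271·53.6592/114.5 = 0.2470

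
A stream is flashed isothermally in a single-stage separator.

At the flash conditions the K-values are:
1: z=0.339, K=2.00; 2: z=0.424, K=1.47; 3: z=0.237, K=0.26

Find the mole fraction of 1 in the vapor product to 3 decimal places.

y_1 = 0.404

Rachford–Rice: g(ψ) = Σ zᵢ(Kᵢ−1)/(1+ψ(Kᵢ−1)) = 0.
Check two-phase: ΣzᵢKᵢ = 1.363 > 1 and Σzᵢ/Kᵢ = 1.369 > 1, so g(0) = 0.363 > 0 and g(1) = -0.369 < 0.
Iterate (Newton) starting at ψ = 0.5:
  ψ = 0.500: g = 0.1090, g' = -0.539 → ψ = 0.702
  ψ = 0.702: g = -0.0161, g' = -0.732 → ψ = 0.680
Converged at ψ = 0.680.
Compositions from xᵢ = zᵢ/(1+ψ(Kᵢ−1)), yᵢ = Kᵢxᵢ:
  1: x = 0.202, y = 0.404
  2: x = 0.321, y = 0.472
  3: x = 0.477, y = 0.124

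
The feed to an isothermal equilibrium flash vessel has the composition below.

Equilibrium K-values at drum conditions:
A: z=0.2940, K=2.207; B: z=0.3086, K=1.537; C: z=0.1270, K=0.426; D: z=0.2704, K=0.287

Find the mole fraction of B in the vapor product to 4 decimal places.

y_B = 0.3872

Material balance + equilibrium reduce to Σ zᵢ(Kᵢ−1)/(1+ψ(Kᵢ−1)) = 0.
Check two-phase: ΣzᵢKᵢ = 1.2549 > 1 and Σzᵢ/Kᵢ = 1.5743 > 1, so g(0) = 0.2549 > 0 and g(1) = -0.5743 < 0.
Newton–Raphson from ψ = 0.5:
  ψ = 0.5000: g = -0.04990, g' = -0.6362 → ψ = 0.4216
  ψ = 0.4216: g = -0.00150, g' = -0.6011 → ψ = 0.4191
Converged at ψ = 0.4191.
Compositions from xᵢ = zᵢ/(1+ψ(Kᵢ−1)), yᵢ = Kᵢxᵢ:
  A: x = 0.1952, y = 0.4309
  B: x = 0.2519, y = 0.3872
  C: x = 0.1672, y = 0.0712
  D: x = 0.3856, y = 0.1107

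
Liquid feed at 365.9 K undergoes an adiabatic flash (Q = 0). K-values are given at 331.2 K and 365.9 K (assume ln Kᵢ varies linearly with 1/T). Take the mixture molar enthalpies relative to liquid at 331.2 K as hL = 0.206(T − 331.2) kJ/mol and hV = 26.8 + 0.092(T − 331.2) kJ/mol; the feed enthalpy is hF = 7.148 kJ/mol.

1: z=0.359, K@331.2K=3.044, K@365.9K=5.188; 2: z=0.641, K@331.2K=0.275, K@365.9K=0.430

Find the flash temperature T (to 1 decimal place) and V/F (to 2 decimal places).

Adiabatic flash: solve Rachford–Rice at each trial T, then check hF = ψ·hV(T) + (1−ψ)·hL(T).
  T = 331.2 K: K = (3.044, 0.275), RR gives ψ = 0.182, H_out = 4.866 kJ/mol
  T = 365.9 K: K = (5.188, 0.430), RR gives ψ = 0.477, H_out = 18.040 kJ/mol
  T = 348.5 K: K = (4.024, 0.347), RR gives ψ = 0.338, H_out = 11.961 kJ/mol
  T = 339.9 K: K = (3.515, 0.310), RR gives ψ = 0.266, H_out = 8.648 kJ/mol
  T = 335.5 K: K = (3.271, 0.292), RR gives ψ = 0.225, H_out = 6.804 kJ/mol
  T = 337.7 K: K = (3.392, 0.301), RR gives ψ = 0.246, H_out = 7.741 kJ/mol
Linear interpolation between T = 335.5 (H_out = 6.804) and T = 337.7 (H_out = 7.741) on hF = 7.148 gives T ≈ 336.3 K, at which ψ = 0.23.

T = 336.3 K, V/F = 0.23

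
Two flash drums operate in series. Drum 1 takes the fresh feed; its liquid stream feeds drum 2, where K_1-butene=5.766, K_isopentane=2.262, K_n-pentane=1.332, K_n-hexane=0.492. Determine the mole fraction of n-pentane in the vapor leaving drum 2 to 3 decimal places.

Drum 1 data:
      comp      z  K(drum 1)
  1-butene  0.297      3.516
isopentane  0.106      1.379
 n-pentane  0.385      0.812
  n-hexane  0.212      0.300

Drum 1:
Let ψ₁ = V/F and solve Σ zᵢ(Kᵢ−1)/(1+ψ₁(Kᵢ−1)) = 0.
Feasibility: ΣzᵢKᵢ = 1.567, Σzᵢ/Kᵢ = 1.342 — both > 1, two phases present.
Newton–Raphson from ψ₁ = 0.5:
  ψ₁ = 0.500: g = 0.0565, g' = -0.642 → ψ₁ = 0.588
  ψ₁ = 0.588: g = 0.0006, g' = -0.633 → ψ₁ = 0.589
Converged at ψ₁ = 0.589.
Drum-1 compositions:
  1-butene: x = 0.120, y = 0.421
  isopentane: x = 0.087, y = 0.119
  n-pentane: x = 0.433, y = 0.352
  n-hexane: x = 0.361, y = 0.108
Drum-2 feed = drum-1 liquid: z₂ = (0.1197, 0.0867, 0.4329, 0.3607).
Drum 2:
Let ψ₂ = V/F and solve Σ zᵢ(Kᵢ−1)/(1+ψ₂(Kᵢ−1)) = 0.
Feasibility: ΣzᵢKᵢ = 1.640, Σzᵢ/Kᵢ = 1.117 — both > 1, two phases present.
Newton–Raphson from ψ₂ = 0.59:
  ψ₂ = 0.590: g = 0.0708, g' = -0.456 → ψ₂ = 0.745
  ψ₂ = 0.745: g = 0.0019, g' = -0.440 → ψ₂ = 0.750
Converged at ψ₂ = 0.750.
  1-butene: x = 0.026, y = 0.151
  isopentane: x = 0.045, y = 0.101
  n-pentane: x = 0.347, y = 0.462
  n-hexane: x = 0.583, y = 0.287

y_n-pentane (drum 2) = 0.462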